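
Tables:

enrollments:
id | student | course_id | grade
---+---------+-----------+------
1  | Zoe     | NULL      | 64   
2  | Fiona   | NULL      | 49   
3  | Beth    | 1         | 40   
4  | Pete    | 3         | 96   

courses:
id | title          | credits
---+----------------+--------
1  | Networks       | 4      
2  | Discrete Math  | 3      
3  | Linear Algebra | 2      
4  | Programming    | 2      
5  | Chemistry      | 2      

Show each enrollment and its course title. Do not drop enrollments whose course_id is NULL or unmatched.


LEFT JOIN keeps every row from enrollments (the left table); where course_id has no match in courses, the course columns become NULL. Walk through each enrollment:
  - enrollment 1 (Zoe): course_id=NULL, no match -> kept with NULL
  - enrollment 2 (Fiona): course_id=NULL, no match -> kept with NULL
  - enrollment 3 (Beth): course_id=1 -> matches Networks
  - enrollment 4 (Pete): course_id=3 -> matches Linear Algebra
All 4 rows appear; 2 have NULL course.

SQL:
SELECT a.student, b.title AS course
FROM enrollments a
LEFT JOIN courses b ON a.course_id = b.id

Result:
student | course        
--------+---------------
Zoe     | NULL          
Fiona   | NULL          
Beth    | Networks      
Pete    | Linear Algebra


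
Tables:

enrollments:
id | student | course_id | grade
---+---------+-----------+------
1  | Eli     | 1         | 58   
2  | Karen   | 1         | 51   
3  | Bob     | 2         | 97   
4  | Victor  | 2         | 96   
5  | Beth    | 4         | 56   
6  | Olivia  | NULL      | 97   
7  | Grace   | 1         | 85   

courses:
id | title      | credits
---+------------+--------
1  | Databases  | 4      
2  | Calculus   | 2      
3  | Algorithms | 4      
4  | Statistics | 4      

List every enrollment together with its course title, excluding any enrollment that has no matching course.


INNER JOIN keeps only enrollments rows whose course_id matches an id in courses. Walk through each enrollment:
  - enrollment 1 (Eli): course_id=1 -> matches Databases
  - enrollment 2 (Karen): course_id=1 -> matches Databases
  - enrollment 3 (Bob): course_id=2 -> matches Calculus
  - enrollment 4 (Victor): course_id=2 -> matches Calculus
  - enrollment 5 (Beth): course_id=4 -> matches Statistics
  - enrollment 6 (Olivia): course_id=NULL, no match -> dropped
  - enrollment 7 (Grace): course_id=1 -> matches Databases
So 1 of 7 rows is dropped.

SQL:
SELECT a.student, b.title AS course
FROM enrollments a
INNER JOIN courses b ON a.course_id = b.id

Result:
student | course    
--------+-----------
Eli     | Databases 
Karen   | Databases 
Bob     | Calculus  
Victor  | Calculus  
Beth    | Statistics
Grace   | Databases 


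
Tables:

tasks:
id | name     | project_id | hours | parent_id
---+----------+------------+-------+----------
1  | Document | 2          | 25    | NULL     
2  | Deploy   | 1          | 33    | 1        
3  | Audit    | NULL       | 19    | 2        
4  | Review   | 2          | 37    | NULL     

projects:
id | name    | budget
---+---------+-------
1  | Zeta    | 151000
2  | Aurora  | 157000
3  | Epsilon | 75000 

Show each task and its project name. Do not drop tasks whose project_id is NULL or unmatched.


LEFT JOIN keeps every row from tasks (the left table); where project_id has no match in projects, the project columns become NULL. Walk through each task:
  - task 1 (Document): project_id=2 -> matches Aurora
  - task 2 (Deploy): project_id=1 -> matches Zeta
  - task 3 (Audit): project_id=NULL, no match -> kept with NULL
  - task 4 (Review): project_id=2 -> matches Aurora
All 4 rows appear; 1 has NULL project.

SQL:
SELECT a.name, b.name AS project
FROM tasks a
LEFT JOIN projects b ON a.project_id = b.id

Result:
name     | project
---------+--------
Document | Aurora 
Deploy   | Zeta   
Audit    | NULL   
Review   | Aurora 


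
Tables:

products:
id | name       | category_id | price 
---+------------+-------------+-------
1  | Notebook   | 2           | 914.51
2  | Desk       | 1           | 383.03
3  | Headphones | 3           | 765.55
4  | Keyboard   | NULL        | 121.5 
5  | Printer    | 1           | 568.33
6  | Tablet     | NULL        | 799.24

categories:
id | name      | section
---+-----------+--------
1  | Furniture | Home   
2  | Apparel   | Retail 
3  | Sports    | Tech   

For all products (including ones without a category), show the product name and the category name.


LEFT JOIN keeps every row from products (the left table); where category_id has no match in categories, the category columns become NULL. Walk through each product:
  - product 1 (Notebook): category_id=2 -> matches Apparel
  - product 2 (Desk): category_id=1 -> matches Furniture
  - product 3 (Headphones): category_id=3 -> matches Sports
  - product 4 (Keyboard): category_id=NULL, no match -> kept with NULL
  - product 5 (Printer): category_id=1 -> matches Furniture
  - product 6 (Tablet): category_id=NULL, no match -> kept with NULL
All 6 rows appear; 2 have NULL category.

SQL:
SELECT a.name, b.name AS category
FROM products a
LEFT JOIN categories b ON a.category_id = b.id

Result:
name       | category 
-----------+----------
Notebook   | Apparel  
Desk       | Furniture
Headphones | Sports   
Keyboard   | NULL     
Printer    | Furniture
Tablet     | NULL     


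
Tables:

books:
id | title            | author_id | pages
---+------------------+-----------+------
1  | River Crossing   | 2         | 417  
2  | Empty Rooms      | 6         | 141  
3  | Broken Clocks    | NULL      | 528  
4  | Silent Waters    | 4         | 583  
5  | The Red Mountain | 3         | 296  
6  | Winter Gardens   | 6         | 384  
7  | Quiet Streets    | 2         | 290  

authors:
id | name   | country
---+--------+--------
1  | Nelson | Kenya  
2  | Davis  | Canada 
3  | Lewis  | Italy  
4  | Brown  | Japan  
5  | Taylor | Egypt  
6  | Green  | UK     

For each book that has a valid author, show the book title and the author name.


INNER JOIN keeps only books rows whose author_id matches an id in authors. Walk through each book:
  - book 1 (River Crossing): author_id=2 -> matches Davis
  - book 2 (Empty Rooms): author_id=6 -> matches Green
  - book 3 (Broken Clocks): author_id=NULL, no match -> dropped
  - book 4 (Silent Waters): author_id=4 -> matches Brown
  - book 5 (The Red Mountain): author_id=3 -> matches Lewis
  - book 6 (Winter Gardens): author_id=6 -> matches Green
  - book 7 (Quiet Streets): author_id=2 -> matches Davis
So 1 of 7 rows is dropped.

SQL:
SELECT a.title, b.name AS author
FROM books a
INNER JOIN authors b ON a.author_id = b.id

Result:
title            | author
-----------------+-------
River Crossing   | Davis 
Empty Rooms      | Green 
Silent Waters    | Brown 
The Red Mountain | Lewis 
Winter Gardens   | Green 
Quiet Streets    | Davis 


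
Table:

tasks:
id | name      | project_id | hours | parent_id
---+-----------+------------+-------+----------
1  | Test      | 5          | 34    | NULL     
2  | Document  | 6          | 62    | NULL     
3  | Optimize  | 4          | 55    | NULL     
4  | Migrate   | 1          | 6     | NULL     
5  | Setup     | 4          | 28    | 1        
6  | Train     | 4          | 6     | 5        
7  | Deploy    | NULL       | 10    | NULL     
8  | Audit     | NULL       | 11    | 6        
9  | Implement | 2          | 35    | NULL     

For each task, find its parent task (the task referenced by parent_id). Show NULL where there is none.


This is a self-join: tasks is joined to a second copy of itself, matching each row's parent_id to another row's id. Use LEFT JOIN so rows with parent_id=NULL are kept.
  - task 1 (Test): parent_id=NULL -> NULL
  - task 2 (Document): parent_id=NULL -> NULL
  - task 3 (Optimize): parent_id=NULL -> NULL
  - task 4 (Migrate): parent_id=NULL -> NULL
  - task 5 (Setup): parent_id=1 -> Test
  - task 6 (Train): parent_id=5 -> Setup
  - task 7 (Deploy): parent_id=NULL -> NULL
  - task 8 (Audit): parent_id=6 -> Train
  - task 9 (Implement): parent_id=NULL -> NULL

SQL:
SELECT a.name AS item, b.name AS parent
FROM tasks a
LEFT JOIN tasks b ON a.parent_id = b.id

Result:
item      | parent
----------+-------
Test      | NULL  
Document  | NULL  
Optimize  | NULL  
Migrate   | NULL  
Setup     | Test  
Train     | Setup 
Deploy    | NULL  
Audit     | Train 
Implement | NULL  


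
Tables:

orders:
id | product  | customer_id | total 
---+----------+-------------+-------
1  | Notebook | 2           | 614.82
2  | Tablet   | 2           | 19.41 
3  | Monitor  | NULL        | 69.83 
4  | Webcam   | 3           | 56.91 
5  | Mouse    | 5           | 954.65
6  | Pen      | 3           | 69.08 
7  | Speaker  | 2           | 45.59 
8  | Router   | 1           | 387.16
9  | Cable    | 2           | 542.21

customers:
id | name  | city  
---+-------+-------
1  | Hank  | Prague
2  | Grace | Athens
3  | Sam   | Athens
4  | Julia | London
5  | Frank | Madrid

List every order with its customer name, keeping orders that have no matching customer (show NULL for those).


LEFT JOIN keeps every row from orders (the left table); where customer_id has no match in customers, the customer columns become NULL. Walk through each order:
  - order 1 (Notebook): customer_id=2 -> matches Grace
  - order 2 (Tablet): customer_id=2 -> matches Grace
  - order 3 (Monitor): customer_id=NULL, no match -> kept with NULL
  - order 4 (Webcam): customer_id=3 -> matches Sam
  - order 5 (Mouse): customer_id=5 -> matches Frank
  - order 6 (Pen): customer_id=3 -> matches Sam
  - order 7 (Speaker): customer_id=2 -> matches Grace
  - order 8 (Router): customer_id=1 -> matches Hank
  - order 9 (Cable): customer_id=2 -> matches Grace
All 9 rows appear; 1 has NULL customer.

SQL:
SELECT a.product, b.name AS customer
FROM orders a
LEFT JOIN customers b ON a.customer_id = b.id

Result:
product  | customer
---------+---------
Notebook | Grace   
Tablet   | Grace   
Monitor  | NULL    
Webcam   | Sam     
Mouse    | Frank   
Pen      | Sam     
Speaker  | Grace   
Router   | Hank    
Cable    | Grace   


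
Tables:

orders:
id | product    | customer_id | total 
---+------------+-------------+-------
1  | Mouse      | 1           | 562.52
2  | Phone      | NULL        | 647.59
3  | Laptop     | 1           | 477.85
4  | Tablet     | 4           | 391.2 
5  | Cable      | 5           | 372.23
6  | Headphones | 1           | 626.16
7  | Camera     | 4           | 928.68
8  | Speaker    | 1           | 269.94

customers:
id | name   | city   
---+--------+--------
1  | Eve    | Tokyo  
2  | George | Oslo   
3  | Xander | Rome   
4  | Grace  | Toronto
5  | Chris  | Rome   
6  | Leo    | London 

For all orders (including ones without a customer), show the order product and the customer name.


LEFT JOIN keeps every row from orders (the left table); where customer_id has no match in customers, the customer columns become NULL. Walk through each order:
  - order 1 (Mouse): customer_id=1 -> matches Eve
  - order 2 (Phone): customer_id=NULL, no match -> kept with NULL
  - order 3 (Laptop): customer_id=1 -> matches Eve
  - order 4 (Tablet): customer_id=4 -> matches Grace
  - order 5 (Cable): customer_id=5 -> matches Chris
  - order 6 (Headphones): customer_id=1 -> matches Eve
  - order 7 (Camera): customer_id=4 -> matches Grace
  - order 8 (Speaker): customer_id=1 -> matches Eve
All 8 rows appear; 1 has NULL customer.

SQL:
SELECT a.product, b.name AS customer
FROM orders a
LEFT JOIN customers b ON a.customer_id = b.id

Result:
product    | customer
-----------+---------
Mouse      | Eve     
Phone      | NULL    
Laptop     | Eve     
Tablet     | Grace   
Cable      | Chris   
Headphones | Eve     
Camera     | Grace   
Speaker    | Eve     


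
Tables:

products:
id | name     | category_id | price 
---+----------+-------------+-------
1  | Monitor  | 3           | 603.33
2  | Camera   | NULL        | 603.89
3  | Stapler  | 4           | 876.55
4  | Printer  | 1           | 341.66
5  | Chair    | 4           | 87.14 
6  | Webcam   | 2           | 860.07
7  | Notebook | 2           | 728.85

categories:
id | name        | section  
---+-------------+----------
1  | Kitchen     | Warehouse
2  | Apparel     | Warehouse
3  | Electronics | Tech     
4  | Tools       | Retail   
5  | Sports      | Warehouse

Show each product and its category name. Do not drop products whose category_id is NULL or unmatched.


LEFT JOIN keeps every row from products (the left table); where category_id has no match in categories, the category columns become NULL. Walk through each product:
  - product 1 (Monitor): category_id=3 -> matches Electronics
  - product 2 (Camera): category_id=NULL, no match -> kept with NULL
  - product 3 (Stapler): category_id=4 -> matches Tools
  - product 4 (Printer): category_id=1 -> matches Kitchen
  - product 5 (Chair): category_id=4 -> matches Tools
  - product 6 (Webcam): category_id=2 -> matches Apparel
  - product 7 (Notebook): category_id=2 -> matches Apparel
All 7 rows appear; 1 has NULL category.

SQL:
SELECT a.name, b.name AS category
FROM products a
LEFT JOIN categories b ON a.category_id = b.id

Result:
name     | category   
---------+------------
Monitor  | Electronics
Camera   | NULL       
Stapler  | Tools      
Printer  | Kitchen    
Chair    | Tools      
Webcam   | Apparel    
Notebook | Apparel    


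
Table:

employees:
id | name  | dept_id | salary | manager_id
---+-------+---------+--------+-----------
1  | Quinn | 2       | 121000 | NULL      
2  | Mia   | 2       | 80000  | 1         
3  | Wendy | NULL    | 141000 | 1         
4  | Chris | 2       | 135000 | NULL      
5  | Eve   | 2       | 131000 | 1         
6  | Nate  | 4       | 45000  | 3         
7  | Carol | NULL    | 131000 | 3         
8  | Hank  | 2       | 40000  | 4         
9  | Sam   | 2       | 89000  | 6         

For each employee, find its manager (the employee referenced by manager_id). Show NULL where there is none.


This is a self-join: employees is joined to a second copy of itself, matching each row's manager_id to another row's id. Use LEFT JOIN so rows with manager_id=NULL are kept.
  - employee 1 (Quinn): manager_id=NULL -> NULL
  - employee 2 (Mia): manager_id=1 -> Quinn
  - employee 3 (Wendy): manager_id=1 -> Quinn
  - employee 4 (Chris): manager_id=NULL -> NULL
  - employee 5 (Eve): manager_id=1 -> Quinn
  - employee 6 (Nate): manager_id=3 -> Wendy
  - employee 7 (Carol): manager_id=3 -> Wendy
  - employee 8 (Hank): manager_id=4 -> Chris
  - employee 9 (Sam): manager_id=6 -> Nate

SQL:
SELECT a.name AS item, b.name AS manager
FROM employees a
LEFT JOIN employees b ON a.manager_id = b.id

Result:
item  | manager
------+--------
Quinn | NULL   
Mia   | Quinn  
Wendy | Quinn  
Chris | NULL   
Eve   | Quinn  
Nate  | Wendy  
Carol | Wendy  
Hank  | Chris  
Sam   | Nate   


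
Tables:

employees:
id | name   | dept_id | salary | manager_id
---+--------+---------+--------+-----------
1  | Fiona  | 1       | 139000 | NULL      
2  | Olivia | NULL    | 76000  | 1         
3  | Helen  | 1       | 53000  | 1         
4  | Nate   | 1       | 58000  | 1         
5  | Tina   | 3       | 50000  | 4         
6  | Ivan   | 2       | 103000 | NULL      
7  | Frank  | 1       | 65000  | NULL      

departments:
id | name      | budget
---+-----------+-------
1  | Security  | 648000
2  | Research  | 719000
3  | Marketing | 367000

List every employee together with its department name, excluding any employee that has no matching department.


INNER JOIN keeps only employees rows whose dept_id matches an id in departments. Walk through each employee:
  - employee 1 (Fiona): dept_id=1 -> matches Security
  - employee 2 (Olivia): dept_id=NULL, no match -> dropped
  - employee 3 (Helen): dept_id=1 -> matches Security
  - employee 4 (Nate): dept_id=1 -> matches Security
  - employee 5 (Tina): dept_id=3 -> matches Marketing
  - employee 6 (Ivan): dept_id=2 -> matches Research
  - employee 7 (Frank): dept_id=1 -> matches Security
So 1 of 7 rows is dropped.

SQL:
SELECT a.name, b.name AS department
FROM employees a
INNER JOIN departments b ON a.dept_id = b.id

Result:
name  | department
------+-----------
Fiona | Security  
Helen | Security  
Nate  | Security  
Tina  | Marketing 
Ivan  | Research  
Frank | Security  


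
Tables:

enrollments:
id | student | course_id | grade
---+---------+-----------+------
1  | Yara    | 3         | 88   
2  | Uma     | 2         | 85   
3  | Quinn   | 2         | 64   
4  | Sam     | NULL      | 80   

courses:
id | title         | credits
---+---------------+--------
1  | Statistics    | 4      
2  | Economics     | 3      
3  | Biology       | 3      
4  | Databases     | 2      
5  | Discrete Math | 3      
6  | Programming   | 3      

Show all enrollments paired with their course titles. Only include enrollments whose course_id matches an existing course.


INNER JOIN keeps only enrollments rows whose course_id matches an id in courses. Walk through each enrollment:
  - enrollment 1 (Yara): course_id=3 -> matches Biology
  - enrollment 2 (Uma): course_id=2 -> matches Economics
  - enrollment 3 (Quinn): course_id=2 -> matches Economics
  - enrollment 4 (Sam): course_id=NULL, no match -> dropped
So 1 of 4 rows is dropped.

SQL:
SELECT a.student, b.title AS course
FROM enrollments a
INNER JOIN courses b ON a.course_id = b.id

Result:
student | course   
--------+----------
Yara    | Biology  
Uma     | Economics
Quinn   | Economics


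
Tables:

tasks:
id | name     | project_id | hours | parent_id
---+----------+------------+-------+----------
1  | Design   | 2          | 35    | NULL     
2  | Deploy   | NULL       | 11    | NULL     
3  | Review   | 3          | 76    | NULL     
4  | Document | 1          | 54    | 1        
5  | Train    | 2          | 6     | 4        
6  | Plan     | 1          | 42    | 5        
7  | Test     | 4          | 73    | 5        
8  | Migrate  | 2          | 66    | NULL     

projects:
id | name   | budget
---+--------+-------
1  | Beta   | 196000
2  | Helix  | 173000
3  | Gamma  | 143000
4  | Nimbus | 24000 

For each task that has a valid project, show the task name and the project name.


INNER JOIN keeps only tasks rows whose project_id matches an id in projects. Walk through each task:
  - task 1 (Design): project_id=2 -> matches Helix
  - task 2 (Deploy): project_id=NULL, no match -> dropped
  - task 3 (Review): project_id=3 -> matches Gamma
  - task 4 (Document): project_id=1 -> matches Beta
  - task 5 (Train): project_id=2 -> matches Helix
  - task 6 (Plan): project_id=1 -> matches Beta
  - task 7 (Test): project_id=4 -> matches Nimbus
  - task 8 (Migrate): project_id=2 -> matches Helix
So 1 of 8 rows is dropped.

SQL:
SELECT a.name, b.name AS project
FROM tasks a
INNER JOIN projects b ON a.project_id = b.id

Result:
name     | project
---------+--------
Design   | Helix  
Review   | Gamma  
Document | Beta   
Train    | Helix  
Plan     | Beta   
Test     | Nimbus 
Migrate  | Helix  


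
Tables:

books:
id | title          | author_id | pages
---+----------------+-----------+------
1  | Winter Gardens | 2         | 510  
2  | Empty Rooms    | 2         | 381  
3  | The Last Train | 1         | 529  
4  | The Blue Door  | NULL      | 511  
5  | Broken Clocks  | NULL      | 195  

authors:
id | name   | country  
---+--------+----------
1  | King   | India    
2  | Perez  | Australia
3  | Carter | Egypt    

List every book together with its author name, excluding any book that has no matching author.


INNER JOIN keeps only books rows whose author_id matches an id in authors. Walk through each book:
  - book 1 (Winter Gardens): author_id=2 -> matches Perez
  - book 2 (Empty Rooms): author_id=2 -> matches Perez
  - book 3 (The Last Train): author_id=1 -> matches King
  - book 4 (The Blue Door): author_id=NULL, no match -> dropped
  - book 5 (Broken Clocks): author_id=NULL, no match -> dropped
So 2 of 5 rows are dropped.

SQL:
SELECT a.title, b.name AS author
FROM books a
INNER JOIN authors b ON a.author_id = b.id

Result:
title          | author
---------------+-------
Winter Gardens | Perez 
Empty Rooms    | Perez 
The Last Train | King  


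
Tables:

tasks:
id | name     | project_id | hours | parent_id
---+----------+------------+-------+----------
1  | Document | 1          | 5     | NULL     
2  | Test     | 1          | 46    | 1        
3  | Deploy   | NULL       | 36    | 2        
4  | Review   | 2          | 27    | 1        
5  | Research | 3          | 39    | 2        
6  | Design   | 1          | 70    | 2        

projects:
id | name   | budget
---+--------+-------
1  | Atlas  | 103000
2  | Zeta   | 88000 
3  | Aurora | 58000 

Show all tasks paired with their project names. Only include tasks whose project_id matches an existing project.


INNER JOIN keeps only tasks rows whose project_id matches an id in projects. Walk through each task:
  - task 1 (Document): project_id=1 -> matches Atlas
  - task 2 (Test): project_id=1 -> matches Atlas
  - task 3 (Deploy): project_id=NULL, no match -> dropped
  - task 4 (Review): project_id=2 -> matches Zeta
  - task 5 (Research): project_id=3 -> matches Aurora
  - task 6 (Design): project_id=1 -> matches Atlas
So 1 of 6 rows is dropped.

SQL:
SELECT a.name, b.name AS project
FROM tasks a
INNER JOIN projects b ON a.project_id = b.id

Result:
name     | project
---------+--------
Document | Atlas  
Test     | Atlas  
Review   | Zeta   
Research | Aurora 
Design   | Atlas  


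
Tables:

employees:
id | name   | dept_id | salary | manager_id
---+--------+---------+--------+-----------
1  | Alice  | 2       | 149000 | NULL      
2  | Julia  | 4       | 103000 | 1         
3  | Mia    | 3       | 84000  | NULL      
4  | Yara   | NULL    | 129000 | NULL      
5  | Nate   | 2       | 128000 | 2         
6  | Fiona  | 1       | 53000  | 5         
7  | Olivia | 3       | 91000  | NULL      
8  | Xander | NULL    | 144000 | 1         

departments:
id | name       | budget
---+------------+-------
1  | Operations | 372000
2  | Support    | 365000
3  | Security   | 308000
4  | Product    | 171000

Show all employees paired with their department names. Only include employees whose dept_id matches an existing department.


INNER JOIN keeps only employees rows whose dept_id matches an id in departments. Walk through each employee:
  - employee 1 (Alice): dept_id=2 -> matches Support
  - employee 2 (Julia): dept_id=4 -> matches Product
  - employee 3 (Mia): dept_id=3 -> matches Security
  - employee 4 (Yara): dept_id=NULL, no match -> dropped
  - employee 5 (Nate): dept_id=2 -> matches Support
  - employee 6 (Fiona): dept_id=1 -> matches Operations
  - employee 7 (Olivia): dept_id=3 -> matches Security
  - employee 8 (Xander): dept_id=NULL, no match -> dropped
So 2 of 8 rows are dropped.

SQL:
SELECT a.name, b.name AS department
FROM employees a
INNER JOIN departments b ON a.dept_id = b.id

Result:
name   | department
-------+-----------
Alice  | Support   
Julia  | Product   
Mia    | Security  
Nate   | Support   
Fiona  | Operations
Olivia | Security  


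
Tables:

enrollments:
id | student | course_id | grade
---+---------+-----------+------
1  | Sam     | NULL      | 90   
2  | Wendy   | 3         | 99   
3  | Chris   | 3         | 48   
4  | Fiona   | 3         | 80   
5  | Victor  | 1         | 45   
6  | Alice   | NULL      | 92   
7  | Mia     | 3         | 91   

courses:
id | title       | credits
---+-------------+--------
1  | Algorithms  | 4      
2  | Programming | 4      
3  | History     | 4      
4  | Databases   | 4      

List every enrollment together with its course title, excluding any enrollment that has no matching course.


INNER JOIN keeps only enrollments rows whose course_id matches an id in courses. Walk through each enrollment:
  - enrollment 1 (Sam): course_id=NULL, no match -> dropped
  - enrollment 2 (Wendy): course_id=3 -> matches History
  - enrollment 3 (Chris): course_id=3 -> matches History
  - enrollment 4 (Fiona): course_id=3 -> matches History
  - enrollment 5 (Victor): course_id=1 -> matches Algorithms
  - enrollment 6 (Alice): course_id=NULL, no match -> dropped
  - enrollment 7 (Mia): course_id=3 -> matches History
So 2 of 7 rows are dropped.

SQL:
SELECT a.student, b.title AS course
FROM enrollments a
INNER JOIN courses b ON a.course_id = b.id

Result:
student | course    
--------+-----------
Wendy   | History   
Chris   | History   
Fiona   | History   
Victor  | Algorithms
Mia     | History   


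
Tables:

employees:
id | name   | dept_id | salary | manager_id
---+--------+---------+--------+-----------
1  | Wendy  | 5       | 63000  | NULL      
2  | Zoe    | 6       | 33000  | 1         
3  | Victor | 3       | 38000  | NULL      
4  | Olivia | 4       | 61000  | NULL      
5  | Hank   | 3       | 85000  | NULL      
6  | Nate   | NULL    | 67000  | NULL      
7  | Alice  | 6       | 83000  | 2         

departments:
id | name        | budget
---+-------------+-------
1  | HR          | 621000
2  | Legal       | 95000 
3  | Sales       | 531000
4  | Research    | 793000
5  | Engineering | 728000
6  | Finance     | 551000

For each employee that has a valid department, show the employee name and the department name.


INNER JOIN keeps only employees rows whose dept_id matches an id in departments. Walk through each employee:
  - employee 1 (Wendy): dept_id=5 -> matches Engineering
  - employee 2 (Zoe): dept_id=6 -> matches Finance
  - employee 3 (Victor): dept_id=3 -> matches Sales
  - employee 4 (Olivia): dept_id=4 -> matches Research
  - employee 5 (Hank): dept_id=3 -> matches Sales
  - employee 6 (Nate): dept_id=NULL, no match -> dropped
  - employee 7 (Alice): dept_id=6 -> matches Finance
So 1 of 7 rows is dropped.

SQL:
SELECT a.name, b.name AS department
FROM employees a
INNER JOIN departments b ON a.dept_id = b.id

Result:
name   | department 
-------+------------
Wendy  | Engineering
Zoe    | Finance    
Victor | Sales      
Olivia | Research   
Hank   | Sales      
Alice  | Finance    


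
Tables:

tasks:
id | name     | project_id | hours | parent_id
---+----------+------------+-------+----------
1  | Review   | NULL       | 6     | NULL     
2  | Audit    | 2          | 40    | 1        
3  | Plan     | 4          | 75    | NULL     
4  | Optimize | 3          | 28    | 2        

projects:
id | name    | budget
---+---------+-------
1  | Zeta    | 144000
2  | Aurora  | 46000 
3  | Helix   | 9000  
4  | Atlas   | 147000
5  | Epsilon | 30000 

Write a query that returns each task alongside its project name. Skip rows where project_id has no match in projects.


INNER JOIN keeps only tasks rows whose project_id matches an id in projects. Walk through each task:
  - task 1 (Review): project_id=NULL, no match -> dropped
  - task 2 (Audit): project_id=2 -> matches Aurora
  - task 3 (Plan): project_id=4 -> matches Atlas
  - task 4 (Optimize): project_id=3 -> matches Helix
So 1 of 4 rows is dropped.

SQL:
SELECT a.name, b.name AS project
FROM tasks a
INNER JOIN projects b ON a.project_id = b.id

Result:
name     | project
---------+--------
Audit    | Aurora 
Plan     | Atlas  
Optimize | Helix  


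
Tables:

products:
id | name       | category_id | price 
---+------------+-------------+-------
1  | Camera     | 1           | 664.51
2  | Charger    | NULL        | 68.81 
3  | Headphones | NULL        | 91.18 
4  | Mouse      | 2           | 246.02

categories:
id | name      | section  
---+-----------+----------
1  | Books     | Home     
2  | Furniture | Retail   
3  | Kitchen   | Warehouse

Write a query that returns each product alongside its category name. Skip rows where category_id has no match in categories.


INNER JOIN keeps only products rows whose category_id matches an id in categories. Walk through each product:
  - product 1 (Camera): category_id=1 -> matches Books
  - product 2 (Charger): category_id=NULL, no match -> dropped
  - product 3 (Headphones): category_id=NULL, no match -> dropped
  - product 4 (Mouse): category_id=2 -> matches Furniture
So 2 of 4 rows are dropped.

SQL:
SELECT a.name, b.name AS category
FROM products a
INNER JOIN categories b ON a.category_id = b.id

Result:
name   | category 
-------+----------
Camera | Books    
Mouse  | Furniture


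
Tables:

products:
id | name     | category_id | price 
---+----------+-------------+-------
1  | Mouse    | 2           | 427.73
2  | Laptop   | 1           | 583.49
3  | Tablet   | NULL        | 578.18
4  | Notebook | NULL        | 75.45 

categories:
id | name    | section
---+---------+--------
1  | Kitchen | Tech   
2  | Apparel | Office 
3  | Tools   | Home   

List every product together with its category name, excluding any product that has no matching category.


INNER JOIN keeps only products rows whose category_id matches an id in categories. Walk through each product:
  - product 1 (Mouse): category_id=2 -> matches Apparel
  - product 2 (Laptop): category_id=1 -> matches Kitchen
  - product 3 (Tablet): category_id=NULL, no match -> dropped
  - product 4 (Notebook): category_id=NULL, no match -> dropped
So 2 of 4 rows are dropped.

SQL:
SELECT a.name, b.name AS category
FROM products a
INNER JOIN categories b ON a.category_id = b.id

Result:
name   | category
-------+---------
Mouse  | Apparel 
Laptop | Kitchen 


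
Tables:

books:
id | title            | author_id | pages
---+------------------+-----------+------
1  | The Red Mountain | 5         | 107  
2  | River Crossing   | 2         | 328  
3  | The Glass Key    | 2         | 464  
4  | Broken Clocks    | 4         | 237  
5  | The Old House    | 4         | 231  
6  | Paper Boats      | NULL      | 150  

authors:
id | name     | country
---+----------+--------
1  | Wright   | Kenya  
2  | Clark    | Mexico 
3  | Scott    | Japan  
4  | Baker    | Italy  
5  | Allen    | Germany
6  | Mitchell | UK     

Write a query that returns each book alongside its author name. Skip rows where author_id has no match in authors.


INNER JOIN keeps only books rows whose author_id matches an id in authors. Walk through each book:
  - book 1 (The Red Mountain): author_id=5 -> matches Allen
  - book 2 (River Crossing): author_id=2 -> matches Clark
  - book 3 (The Glass Key): author_id=2 -> matches Clark
  - book 4 (Broken Clocks): author_id=4 -> matches Baker
  - book 5 (The Old House): author_id=4 -> matches Baker
  - book 6 (Paper Boats): author_id=NULL, no match -> dropped
So 1 of 6 rows is dropped.

SQL:
SELECT a.title, b.name AS author
FROM books a
INNER JOIN authors b ON a.author_id = b.id

Result:
title            | author
-----------------+-------
The Red Mountain | Allen 
River Crossing   | Clark 
The Glass Key    | Clark 
Broken Clocks    | Baker 
The Old House    | Baker 


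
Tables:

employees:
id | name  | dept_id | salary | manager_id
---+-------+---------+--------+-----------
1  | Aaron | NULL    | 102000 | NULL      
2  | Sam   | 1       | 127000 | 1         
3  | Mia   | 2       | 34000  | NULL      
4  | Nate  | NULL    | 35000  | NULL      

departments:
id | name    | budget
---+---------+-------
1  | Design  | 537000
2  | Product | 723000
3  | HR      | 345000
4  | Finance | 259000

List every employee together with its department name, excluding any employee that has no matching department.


INNER JOIN keeps only employees rows whose dept_id matches an id in departments. Walk through each employee:
  - employee 1 (Aaron): dept_id=NULL, no match -> dropped
  - employee 2 (Sam): dept_id=1 -> matches Design
  - employee 3 (Mia): dept_id=2 -> matches Product
  - employee 4 (Nate): dept_id=NULL, no match -> dropped
So 2 of 4 rows are dropped.

SQL:
SELECT a.name, b.name AS department
FROM employees a
INNER JOIN departments b ON a.dept_id = b.id

Result:
name | department
-----+-----------
Sam  | Design    
Mia  | Product   


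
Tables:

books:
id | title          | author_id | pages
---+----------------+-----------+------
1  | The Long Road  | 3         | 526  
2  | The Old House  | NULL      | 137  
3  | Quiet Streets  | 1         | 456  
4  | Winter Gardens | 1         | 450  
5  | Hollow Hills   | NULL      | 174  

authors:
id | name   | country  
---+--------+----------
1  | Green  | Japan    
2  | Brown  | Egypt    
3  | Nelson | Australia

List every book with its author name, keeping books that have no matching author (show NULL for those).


LEFT JOIN keeps every row from books (the left table); where author_id has no match in authors, the author columns become NULL. Walk through each book:
  - book 1 (The Long Road): author_id=3 -> matches Nelson
  - book 2 (The Old House): author_id=NULL, no match -> kept with NULL
  - book 3 (Quiet Streets): author_id=1 -> matches Green
  - book 4 (Winter Gardens): author_id=1 -> matches Green
  - book 5 (Hollow Hills): author_id=NULL, no match -> kept with NULL
All 5 rows appear; 2 have NULL author.

SQL:
SELECT a.title, b.name AS author
FROM books a
LEFT JOIN authors b ON a.author_id = b.id

Result:
title          | author
---------------+-------
The Long Road  | Nelson
The Old House  | NULL  
Quiet Streets  | Green 
Winter Gardens | Green 
Hollow Hills   | NULL  


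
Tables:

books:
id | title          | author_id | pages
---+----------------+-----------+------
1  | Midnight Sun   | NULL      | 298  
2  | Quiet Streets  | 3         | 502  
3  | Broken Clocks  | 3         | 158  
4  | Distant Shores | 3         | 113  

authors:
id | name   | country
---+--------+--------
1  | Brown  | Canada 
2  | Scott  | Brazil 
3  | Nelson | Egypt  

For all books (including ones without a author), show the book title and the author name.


LEFT JOIN keeps every row from books (the left table); where author_id has no match in authors, the author columns become NULL. Walk through each book:
  - book 1 (Midnight Sun): author_id=NULL, no match -> kept with NULL
  - book 2 (Quiet Streets): author_id=3 -> matches Nelson
  - book 3 (Broken Clocks): author_id=3 -> matches Nelson
  - book 4 (Distant Shores): author_id=3 -> matches Nelson
All 4 rows appear; 1 has NULL author.

SQL:
SELECT a.title, b.name AS author
FROM books a
LEFT JOIN authors b ON a.author_id = b.id

Result:
title          | author
---------------+-------
Midnight Sun   | NULL  
Quiet Streets  | Nelson
Broken Clocks  | Nelson
Distant Shores | Nelson


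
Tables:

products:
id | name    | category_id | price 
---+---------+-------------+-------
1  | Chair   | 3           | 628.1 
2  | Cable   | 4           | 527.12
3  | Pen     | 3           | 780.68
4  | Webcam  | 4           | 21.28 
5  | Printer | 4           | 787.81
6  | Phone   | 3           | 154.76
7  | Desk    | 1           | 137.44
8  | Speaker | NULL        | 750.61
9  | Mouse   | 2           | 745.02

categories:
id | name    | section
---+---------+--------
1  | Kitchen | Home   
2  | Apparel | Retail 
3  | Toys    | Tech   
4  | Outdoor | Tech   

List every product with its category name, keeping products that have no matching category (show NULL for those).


LEFT JOIN keeps every row from products (the left table); where category_id has no match in categories, the category columns become NULL. Walk through each product:
  - product 1 (Chair): category_id=3 -> matches Toys
  - product 2 (Cable): category_id=4 -> matches Outdoor
  - product 3 (Pen): category_id=3 -> matches Toys
  - product 4 (Webcam): category_id=4 -> matches Outdoor
  - product 5 (Printer): category_id=4 -> matches Outdoor
  - product 6 (Phone): category_id=3 -> matches Toys
  - product 7 (Desk): category_id=1 -> matches Kitchen
  - product 8 (Speaker): category_id=NULL, no match -> kept with NULL
  - product 9 (Mouse): category_id=2 -> matches Apparel
All 9 rows appear; 1 has NULL category.

SQL:
SELECT a.name, b.name AS category
FROM products a
LEFT JOIN categories b ON a.category_id = b.id

Result:
name    | category
--------+---------
Chair   | Toys    
Cable   | Outdoor 
Pen     | Toys    
Webcam  | Outdoor 
Printer | Outdoor 
Phone   | Toys    
Desk    | Kitchen 
Speaker | NULL    
Mouse   | Apparel 


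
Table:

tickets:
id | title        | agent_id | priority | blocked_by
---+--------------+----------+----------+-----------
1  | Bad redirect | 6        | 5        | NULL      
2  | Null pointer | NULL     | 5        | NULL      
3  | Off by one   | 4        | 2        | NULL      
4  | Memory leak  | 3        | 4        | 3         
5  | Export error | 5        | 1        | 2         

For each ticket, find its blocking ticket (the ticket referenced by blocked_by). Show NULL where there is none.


This is a self-join: tickets is joined to a second copy of itself, matching each row's blocked_by to another row's id. Use LEFT JOIN so rows with blocked_by=NULL are kept.
  - ticket 1 (Bad redirect): blocked_by=NULL -> NULL
  - ticket 2 (Null pointer): blocked_by=NULL -> NULL
  - ticket 3 (Off by one): blocked_by=NULL -> NULL
  - ticket 4 (Memory leak): blocked_by=3 -> Off by one
  - ticket 5 (Export error): blocked_by=2 -> Null pointer

SQL:
SELECT a.title AS item, b.title AS blocked_by
FROM tickets a
LEFT JOIN tickets b ON a.blocked_by = b.id

Result:
item         | blocked_by  
-------------+-------------
Bad redirect | NULL        
Null pointer | NULL        
Off by one   | NULL        
Memory leak  | Off by one  
Export error | Null pointer


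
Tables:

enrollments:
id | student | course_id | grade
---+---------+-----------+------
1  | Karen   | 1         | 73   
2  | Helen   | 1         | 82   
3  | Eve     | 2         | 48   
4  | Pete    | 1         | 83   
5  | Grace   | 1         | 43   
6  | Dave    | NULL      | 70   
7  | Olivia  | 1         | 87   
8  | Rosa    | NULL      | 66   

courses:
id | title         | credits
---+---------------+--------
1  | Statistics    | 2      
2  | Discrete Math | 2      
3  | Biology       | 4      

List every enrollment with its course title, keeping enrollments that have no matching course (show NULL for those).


LEFT JOIN keeps every row from enrollments (the left table); where course_id has no match in courses, the course columns become NULL. Walk through each enrollment:
  - enrollment 1 (Karen): course_id=1 -> matches Statistics
  - enrollment 2 (Helen): course_id=1 -> matches Statistics
  - enrollment 3 (Eve): course_id=2 -> matches Discrete Math
  - enrollment 4 (Pete): course_id=1 -> matches Statistics
  - enrollment 5 (Grace): course_id=1 -> matches Statistics
  - enrollment 6 (Dave): course_id=NULL, no match -> kept with NULL
  - enrollment 7 (Olivia): course_id=1 -> matches Statistics
  - enrollment 8 (Rosa): course_id=NULL, no match -> kept with NULL
All 8 rows appear; 2 have NULL course.

SQL:
SELECT a.student, b.title AS course
FROM enrollments a
LEFT JOIN courses b ON a.course_id = b.id

Result:
student | course       
--------+--------------
Karen   | Statistics   
Helen   | Statistics   
Eve     | Discrete Math
Pete    | Statistics   
Grace   | Statistics   
Dave    | NULL         
Olivia  | Statistics   
Rosa    | NULL         


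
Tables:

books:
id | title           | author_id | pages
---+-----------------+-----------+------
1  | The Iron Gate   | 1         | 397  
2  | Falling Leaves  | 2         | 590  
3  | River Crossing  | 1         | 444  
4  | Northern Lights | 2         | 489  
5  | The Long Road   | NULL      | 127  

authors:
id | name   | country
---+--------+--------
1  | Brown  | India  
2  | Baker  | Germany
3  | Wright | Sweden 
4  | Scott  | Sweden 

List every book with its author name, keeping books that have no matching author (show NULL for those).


LEFT JOIN keeps every row from books (the left table); where author_id has no match in authors, the author columns become NULL. Walk through each book:
  - book 1 (The Iron Gate): author_id=1 -> matches Brown
  - book 2 (Falling Leaves): author_id=2 -> matches Baker
  - book 3 (River Crossing): author_id=1 -> matches Brown
  - book 4 (Northern Lights): author_id=2 -> matches Baker
  - book 5 (The Long Road): author_id=NULL, no match -> kept with NULL
All 5 rows appear; 1 has NULL author.

SQL:
SELECT a.title, b.name AS author
FROM books a
LEFT JOIN authors b ON a.author_id = b.id

Result:
title           | author
----------------+-------
The Iron Gate   | Brown 
Falling Leaves  | Baker 
River Crossing  | Brown 
Northern Lights | Baker 
The Long Road   | NULL  


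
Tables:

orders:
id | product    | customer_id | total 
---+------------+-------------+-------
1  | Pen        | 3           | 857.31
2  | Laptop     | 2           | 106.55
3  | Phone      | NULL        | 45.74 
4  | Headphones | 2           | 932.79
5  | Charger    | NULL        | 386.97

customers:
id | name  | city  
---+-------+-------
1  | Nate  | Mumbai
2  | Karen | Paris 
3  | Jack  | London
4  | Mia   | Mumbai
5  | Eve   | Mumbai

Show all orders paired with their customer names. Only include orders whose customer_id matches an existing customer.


INNER JOIN keeps only orders rows whose customer_id matches an id in customers. Walk through each order:
  - order 1 (Pen): customer_id=3 -> matches Jack
  - order 2 (Laptop): customer_id=2 -> matches Karen
  - order 3 (Phone): customer_id=NULL, no match -> dropped
  - order 4 (Headphones): customer_id=2 -> matches Karen
  - order 5 (Charger): customer_id=NULL, no match -> dropped
So 2 of 5 rows are dropped.

SQL:
SELECT a.product, b.name AS customer
FROM orders a
INNER JOIN customers b ON a.customer_id = b.id

Result:
product    | customer
-----------+---------
Pen        | Jack    
Laptop     | Karen   
Headphones | Karen   
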